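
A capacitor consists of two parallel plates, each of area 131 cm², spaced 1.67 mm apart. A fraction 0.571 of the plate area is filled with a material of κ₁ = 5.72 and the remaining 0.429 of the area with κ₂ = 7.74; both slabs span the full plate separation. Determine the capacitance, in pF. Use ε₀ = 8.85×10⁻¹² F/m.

C ≈ 457 pF

A = 131 cm² = 1.31×10⁻² m².
Side-by-side slabs ⇒ two capacitors in parallel, each spanning the full gap.
C₁ = κ₁ε₀A₁/d = 5.72 × 8.85×10⁻¹² × 7.48×10⁻³ / 1.67×10⁻³ = 2.27×10⁻¹⁰ F.
C₂ = κ₂ε₀A₂/d = 7.74 × 8.85×10⁻¹² × 5.62×10⁻³ / 1.67×10⁻³ = 2.31×10⁻¹⁰ F.
C = C₁ + C₂ = 4.57×10⁻¹⁰ F.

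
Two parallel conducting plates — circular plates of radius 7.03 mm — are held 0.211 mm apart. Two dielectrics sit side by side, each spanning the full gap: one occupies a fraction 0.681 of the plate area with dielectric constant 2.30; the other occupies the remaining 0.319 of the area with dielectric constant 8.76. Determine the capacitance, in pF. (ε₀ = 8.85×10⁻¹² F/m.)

C ≈ 28.4 pF

A = π(7.03 mm)² = 1.55×10⁻⁴ m².
Side-by-side slabs ⇒ two capacitors in parallel, each spanning the full gap.
C₁ = κ₁ε₀A₁/d = 2.30 × 8.85×10⁻¹² × 1.06×10⁻⁴ / 2.11×10⁻⁴ = 1.02×10⁻¹¹ F.
C₂ = κ₂ε₀A₂/d = 8.76 × 8.85×10⁻¹² × 4.95×10⁻⁵ / 2.11×10⁻⁴ = 1.82×10⁻¹¹ F.
C = C₁ + C₂ = 2.84×10⁻¹¹ F.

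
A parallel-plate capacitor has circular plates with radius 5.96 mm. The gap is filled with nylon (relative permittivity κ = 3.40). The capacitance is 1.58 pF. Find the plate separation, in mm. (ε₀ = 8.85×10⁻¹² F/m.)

A = π(5.96 mm)² = 1.12×10⁻⁴ m².
d = κε₀A/C = 3.40 × 8.85×10⁻¹² × 1.12×10⁻⁴ / 1.58×10⁻¹² = 2.13×10⁻³ m.

2.13 mm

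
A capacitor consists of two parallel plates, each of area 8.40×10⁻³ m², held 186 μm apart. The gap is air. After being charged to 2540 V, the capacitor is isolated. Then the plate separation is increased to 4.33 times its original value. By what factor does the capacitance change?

C₂/C₁ ≈ 0.231

C = ε₀A/d scales as 1/d, so C₂/C₁ = d₁/d₂ = 1/4.33 = 0.231.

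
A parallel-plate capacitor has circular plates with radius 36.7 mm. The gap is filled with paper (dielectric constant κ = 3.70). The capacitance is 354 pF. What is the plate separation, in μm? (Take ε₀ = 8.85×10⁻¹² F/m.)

391 μm

A = π(36.7 mm)² = 4.23×10⁻³ m².
d = κε₀A/C = 3.70 × 8.85×10⁻¹² × 4.23×10⁻³ / 3.54×10⁻¹⁰ = 3.91×10⁻⁴ m.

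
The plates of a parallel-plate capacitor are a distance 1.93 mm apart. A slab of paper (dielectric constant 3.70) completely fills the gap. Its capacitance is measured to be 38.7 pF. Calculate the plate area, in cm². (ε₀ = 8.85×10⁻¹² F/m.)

A = Cd/(κε₀) = 3.87×10⁻¹¹ × 1.93×10⁻³ / (3.70 × 8.85×10⁻¹²) = 2.28×10⁻³ m².

22.8 cm²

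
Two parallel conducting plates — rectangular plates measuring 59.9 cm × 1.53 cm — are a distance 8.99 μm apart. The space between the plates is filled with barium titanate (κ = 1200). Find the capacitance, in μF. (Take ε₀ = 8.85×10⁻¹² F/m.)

C ≈ 10.8 μF

A = 59.9 × 1.53 cm² = 9.16×10⁻³ m².
C = κε₀A/d = 1200 × 8.85×10⁻¹² × 9.16×10⁻³ / 8.99×10⁻⁶ = 1.08×10⁻⁵ F.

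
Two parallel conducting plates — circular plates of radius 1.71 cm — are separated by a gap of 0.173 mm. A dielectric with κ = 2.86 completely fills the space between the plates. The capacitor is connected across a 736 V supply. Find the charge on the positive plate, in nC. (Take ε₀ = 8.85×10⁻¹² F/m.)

98.9 nC

A = π(1.71 cm)² = 9.19×10⁻⁴ m².
C = κε₀A/d = 2.86 × 8.85×10⁻¹² × 9.19×10⁻⁴ / 1.73×10⁻⁴ = 1.34×10⁻¹⁰ F.
Q = CV = 1.34×10⁻¹⁰ × 736 = 9.89×10⁻⁸ C.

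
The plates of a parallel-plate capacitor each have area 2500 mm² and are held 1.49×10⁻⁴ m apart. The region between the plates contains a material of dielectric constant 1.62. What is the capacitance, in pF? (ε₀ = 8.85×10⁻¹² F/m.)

A = 2500 mm² = 2.50×10⁻³ m².
C = κε₀A/d = 1.62 × 8.85×10⁻¹² × 2.50×10⁻³ / 1.49×10⁻⁴ = 2.41×10⁻¹⁰ F.

C ≈ 241 pF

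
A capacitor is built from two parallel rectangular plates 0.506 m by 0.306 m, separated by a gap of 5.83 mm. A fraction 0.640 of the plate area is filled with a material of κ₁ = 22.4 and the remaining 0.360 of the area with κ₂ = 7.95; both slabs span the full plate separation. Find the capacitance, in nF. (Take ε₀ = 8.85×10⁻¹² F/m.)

C ≈ 4.04 nF

A = 0.506 × 0.306 m² = 0.155 m².
Side-by-side slabs ⇒ two capacitors in parallel, each spanning the full gap.
C₁ = κ₁ε₀A₁/d = 22.4 × 8.85×10⁻¹² × 9.91×10⁻² / 5.83×10⁻³ = 3.37×10⁻⁹ F.
C₂ = κ₂ε₀A₂/d = 7.95 × 8.85×10⁻¹² × 5.57×10⁻² / 5.83×10⁻³ = 6.73×10⁻¹⁰ F.
C = C₁ + C₂ = 4.04×10⁻⁹ F.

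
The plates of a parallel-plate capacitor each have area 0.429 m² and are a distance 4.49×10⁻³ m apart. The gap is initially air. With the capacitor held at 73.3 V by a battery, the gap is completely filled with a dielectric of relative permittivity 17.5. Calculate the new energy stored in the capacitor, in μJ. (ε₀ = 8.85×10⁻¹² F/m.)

39.8 μJ

Initially C₁ = ε₀A/d = 8.85×10⁻¹² × 0.429 / 4.49×10⁻³ = 8.46×10⁻¹⁰ F.
U₁ = 2.27×10⁻⁶ J.
Battery connected ⇒ V is held fixed. C₂ = 17.5 C₁ and U = ½CV², so U₂/U₁ = C₂/C₁ = 17.5.
U₂ = 17.5 × 2.27×10⁻⁶ = 3.98×10⁻⁵ J.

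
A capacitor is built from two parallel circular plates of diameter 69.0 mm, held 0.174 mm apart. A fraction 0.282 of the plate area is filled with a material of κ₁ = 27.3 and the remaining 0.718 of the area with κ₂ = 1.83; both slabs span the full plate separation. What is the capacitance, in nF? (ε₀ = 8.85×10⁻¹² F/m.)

C ≈ 1.71 nF

A = π(69.0/2 mm)² = 3.74×10⁻³ m².
Side-by-side slabs ⇒ two capacitors in parallel, each spanning the full gap.
C₁ = κ₁ε₀A₁/d = 27.3 × 8.85×10⁻¹² × 1.05×10⁻³ / 1.74×10⁻⁴ = 1.46×10⁻⁹ F.
C₂ = κ₂ε₀A₂/d = 1.83 × 8.85×10⁻¹² × 2.68×10⁻³ / 1.74×10⁻⁴ = 2.50×10⁻¹⁰ F.
C = C₁ + C₂ = 1.71×10⁻⁹ F.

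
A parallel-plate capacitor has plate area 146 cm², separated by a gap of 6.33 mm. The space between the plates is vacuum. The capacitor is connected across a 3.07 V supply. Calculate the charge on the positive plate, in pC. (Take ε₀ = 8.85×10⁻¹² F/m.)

A = 146 cm² = 1.46×10⁻² m².
C = ε₀A/d = 8.85×10⁻¹² × 1.46×10⁻² / 6.33×10⁻³ = 2.04×10⁻¹¹ F.
Q = CV = 2.04×10⁻¹¹ × 3.07 = 6.27×10⁻¹¹ C.

62.7 pC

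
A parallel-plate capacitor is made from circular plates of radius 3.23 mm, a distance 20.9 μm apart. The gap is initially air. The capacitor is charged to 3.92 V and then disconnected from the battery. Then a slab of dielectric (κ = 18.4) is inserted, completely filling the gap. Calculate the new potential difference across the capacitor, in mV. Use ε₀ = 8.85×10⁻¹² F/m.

V ≈ 213 mV

A = π(3.23 mm)² = 3.28×10⁻⁵ m².
Initially C₁ = ε₀A/d = 8.85×10⁻¹² × 3.28×10⁻⁵ / 2.09×10⁻⁵ = 1.39×10⁻¹¹ F.
V₁ = 3.92 V.
Isolated ⇒ Q is held fixed. C₂ = 18.4 C₁ and V = Q/C, so V₂/V₁ = C₁/C₂ = 0.0543.
V₂ = 0.0543 × 3.92 = 0.213 V.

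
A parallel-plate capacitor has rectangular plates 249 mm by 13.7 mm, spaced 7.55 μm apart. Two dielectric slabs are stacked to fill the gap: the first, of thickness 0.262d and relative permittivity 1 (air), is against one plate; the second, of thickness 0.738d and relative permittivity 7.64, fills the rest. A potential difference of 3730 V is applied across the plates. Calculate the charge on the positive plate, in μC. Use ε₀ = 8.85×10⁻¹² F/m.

A = 249 × 13.7 mm² = 3.41×10⁻³ m².
Stacked slabs ⇒ two capacitors in series, each with the full plate area.
C₁ = κ₁ε₀A/d₁ = 1.00 × 8.85×10⁻¹² × 3.41×10⁻³ / 1.98×10⁻⁶ = 1.53×10⁻⁸ F.
C₂ = κ₂ε₀A/d₂ = 7.64 × 8.85×10⁻¹² × 3.41×10⁻³ / 5.57×10⁻⁶ = 4.14×10⁻⁸ F.
C = (1/C₁ + 1/C₂)⁻¹ = 1.12×10⁻⁸ F.
Q = CV = 1.12×10⁻⁸ × 3730 = 4.16×10⁻⁵ C.

41.6 μC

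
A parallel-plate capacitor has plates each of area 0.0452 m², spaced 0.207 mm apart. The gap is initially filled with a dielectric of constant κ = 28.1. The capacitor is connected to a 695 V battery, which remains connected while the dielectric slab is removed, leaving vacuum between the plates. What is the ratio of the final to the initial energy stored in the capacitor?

0.0356

Battery connected ⇒ V is held fixed.
C₂ = 0.0356 C₁ and U = ½CV², so U₂/U₁ = C₂/C₁ = 0.0356.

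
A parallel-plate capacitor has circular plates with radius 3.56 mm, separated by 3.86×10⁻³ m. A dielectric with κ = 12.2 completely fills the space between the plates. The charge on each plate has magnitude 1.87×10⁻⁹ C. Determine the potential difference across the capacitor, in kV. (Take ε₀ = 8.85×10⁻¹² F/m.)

1.68 kV

A = π(3.56 mm)² = 3.98×10⁻⁵ m².
C = κε₀A/d = 12.2 × 8.85×10⁻¹² × 3.98×10⁻⁵ / 3.86×10⁻³ = 1.11×10⁻¹² F.
V = Q/C = 1.87×10⁻⁹ / 1.11×10⁻¹² = 1.68×10³ V.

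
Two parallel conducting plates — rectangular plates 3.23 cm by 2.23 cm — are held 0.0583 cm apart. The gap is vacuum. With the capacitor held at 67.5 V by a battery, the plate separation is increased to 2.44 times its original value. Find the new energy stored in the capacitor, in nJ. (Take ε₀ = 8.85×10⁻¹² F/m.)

U ≈ 10.2 nJ

A = 3.23 × 2.23 cm² = 7.20×10⁻⁴ m².
Initially C₁ = ε₀A/d = 8.85×10⁻¹² × 7.20×10⁻⁴ / 5.83×10⁻⁴ = 1.09×10⁻¹¹ F.
U₁ = 2.49×10⁻⁸ J.
Battery connected ⇒ V is held fixed. C₂ = 0.410 C₁ and U = ½CV², so U₂/U₁ = C₂/C₁ = 0.410.
U₂ = 0.410 × 2.49×10⁻⁸ = 1.02×10⁻⁸ J.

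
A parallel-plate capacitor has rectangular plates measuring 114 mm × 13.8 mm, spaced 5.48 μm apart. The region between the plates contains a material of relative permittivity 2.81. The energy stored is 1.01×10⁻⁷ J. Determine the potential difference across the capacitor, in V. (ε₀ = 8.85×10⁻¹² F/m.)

A = 114 × 13.8 mm² = 1.57×10⁻³ m².
C = κε₀A/d = 2.81 × 8.85×10⁻¹² × 1.57×10⁻³ / 5.48×10⁻⁶ = 7.14×10⁻⁹ F.
V = √(2U/C) = √(2 × 1.01×10⁻⁷ / 7.14×10⁻⁹) = 5.32 V.

V ≈ 5.32 V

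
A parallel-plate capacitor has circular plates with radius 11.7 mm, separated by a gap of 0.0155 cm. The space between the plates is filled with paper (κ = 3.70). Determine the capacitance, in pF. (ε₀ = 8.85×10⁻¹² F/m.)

A = π(11.7 mm)² = 4.30×10⁻⁴ m².
C = κε₀A/d = 3.70 × 8.85×10⁻¹² × 4.30×10⁻⁴ / 1.55×10⁻⁴ = 9.09×10⁻¹¹ F.

90.9 pF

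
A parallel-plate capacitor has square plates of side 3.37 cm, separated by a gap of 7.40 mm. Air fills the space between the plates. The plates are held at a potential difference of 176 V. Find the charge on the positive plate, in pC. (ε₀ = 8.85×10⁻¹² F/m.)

A = (3.37 cm)² = 1.14×10⁻³ m².
C = ε₀A/d = 8.85×10⁻¹² × 1.14×10⁻³ / 7.40×10⁻³ = 1.36×10⁻¹² F.
Q = CV = 1.36×10⁻¹² × 176 = 2.39×10⁻¹⁰ C.

Q ≈ 239 pC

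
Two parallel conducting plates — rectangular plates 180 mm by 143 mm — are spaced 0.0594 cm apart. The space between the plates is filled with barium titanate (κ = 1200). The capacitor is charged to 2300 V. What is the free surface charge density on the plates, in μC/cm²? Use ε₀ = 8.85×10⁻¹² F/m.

A = 180 × 143 mm² = 2.57×10⁻² m².
C = κε₀A/d = 1200 × 8.85×10⁻¹² × 2.57×10⁻² / 5.94×10⁻⁴ = 4.60×10⁻⁷ F.
σ = Q/A = CV/A = 4.60×10⁻⁷ × 2300 / 2.57×10⁻² = 4.11×10⁻² C/m².

4.11 μC/cm²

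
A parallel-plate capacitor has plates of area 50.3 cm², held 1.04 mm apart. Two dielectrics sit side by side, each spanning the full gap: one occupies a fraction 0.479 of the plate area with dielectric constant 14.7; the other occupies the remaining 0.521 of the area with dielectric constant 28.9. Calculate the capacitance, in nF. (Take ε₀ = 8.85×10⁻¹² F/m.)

A = 50.3 cm² = 5.03×10⁻³ m².
Side-by-side slabs ⇒ two capacitors in parallel, each spanning the full gap.
C₁ = κ₁ε₀A₁/d = 14.7 × 8.85×10⁻¹² × 2.41×10⁻³ / 1.04×10⁻³ = 3.01×10⁻¹⁰ F.
C₂ = κ₂ε₀A₂/d = 28.9 × 8.85×10⁻¹² × 2.62×10⁻³ / 1.04×10⁻³ = 6.44×10⁻¹⁰ F.
C = C₁ + C₂ = 9.46×10⁻¹⁰ F.

C ≈ 0.946 nF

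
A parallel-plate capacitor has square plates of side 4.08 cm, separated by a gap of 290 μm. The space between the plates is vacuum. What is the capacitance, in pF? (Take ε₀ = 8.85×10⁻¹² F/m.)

A = (4.08 cm)² = 1.66×10⁻³ m².
C = ε₀A/d = 8.85×10⁻¹² × 1.66×10⁻³ / 2.90×10⁻⁴ = 5.08×10⁻¹¹ F.

C ≈ 50.8 pF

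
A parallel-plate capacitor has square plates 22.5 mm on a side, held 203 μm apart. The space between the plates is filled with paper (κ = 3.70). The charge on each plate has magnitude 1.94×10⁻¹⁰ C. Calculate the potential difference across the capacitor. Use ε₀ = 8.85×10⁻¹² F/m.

A = (22.5 mm)² = 5.06×10⁻⁴ m².
C = κε₀A/d = 3.70 × 8.85×10⁻¹² × 5.06×10⁻⁴ / 2.03×10⁻⁴ = 8.17×10⁻¹¹ F.
V = Q/C = 1.94×10⁻¹⁰ / 8.17×10⁻¹¹ = 2.38 V.

V ≈ 2.38 V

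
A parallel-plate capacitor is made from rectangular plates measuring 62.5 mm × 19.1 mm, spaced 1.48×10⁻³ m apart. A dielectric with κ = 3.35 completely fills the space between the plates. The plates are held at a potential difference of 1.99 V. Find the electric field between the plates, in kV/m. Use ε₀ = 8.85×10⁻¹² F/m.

E = V/d = 1.99 / 1.48×10⁻³ = 1.34×10³ V/m.

1.34 kV/m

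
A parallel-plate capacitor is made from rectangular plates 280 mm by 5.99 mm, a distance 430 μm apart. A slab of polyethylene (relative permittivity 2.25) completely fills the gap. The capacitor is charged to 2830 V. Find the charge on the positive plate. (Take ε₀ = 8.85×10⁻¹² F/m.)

A = 280 × 5.99 mm² = 1.68×10⁻³ m².
C = κε₀A/d = 2.25 × 8.85×10⁻¹² × 1.68×10⁻³ / 4.30×10⁻⁴ = 7.77×10⁻¹¹ F.
Q = CV = 7.77×10⁻¹¹ × 2830 = 2.20×10⁻⁷ C.

Q ≈ 220 nC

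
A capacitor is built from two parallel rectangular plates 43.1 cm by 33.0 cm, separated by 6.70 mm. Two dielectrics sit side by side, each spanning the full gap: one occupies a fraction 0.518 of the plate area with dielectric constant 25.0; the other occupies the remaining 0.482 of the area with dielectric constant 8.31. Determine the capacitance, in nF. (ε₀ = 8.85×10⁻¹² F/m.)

C ≈ 3.19 nF

A = 43.1 × 33.0 cm² = 0.142 m².
Side-by-side slabs ⇒ two capacitors in parallel, each spanning the full gap.
C₁ = κ₁ε₀A₁/d = 25.0 × 8.85×10⁻¹² × 7.37×10⁻² / 6.70×10⁻³ = 2.43×10⁻⁹ F.
C₂ = κ₂ε₀A₂/d = 8.31 × 8.85×10⁻¹² × 6.86×10⁻² / 6.70×10⁻³ = 7.53×10⁻¹⁰ F.
C = C₁ + C₂ = 3.19×10⁻⁹ F.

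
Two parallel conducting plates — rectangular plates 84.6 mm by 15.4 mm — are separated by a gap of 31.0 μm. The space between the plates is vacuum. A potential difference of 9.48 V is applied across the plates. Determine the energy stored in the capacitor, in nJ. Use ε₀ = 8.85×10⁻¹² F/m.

16.7 nJ

A = 84.6 × 15.4 mm² = 1.30×10⁻³ m².
C = ε₀A/d = 8.85×10⁻¹² × 1.30×10⁻³ / 3.10×10⁻⁵ = 3.72×10⁻¹⁰ F.
U = ½CV² = ½ × 3.72×10⁻¹⁰ × (9.48)² = 1.67×10⁻⁸ J.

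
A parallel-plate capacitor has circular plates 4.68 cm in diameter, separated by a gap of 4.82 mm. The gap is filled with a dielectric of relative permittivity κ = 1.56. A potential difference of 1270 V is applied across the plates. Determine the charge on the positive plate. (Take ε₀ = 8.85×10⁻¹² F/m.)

A = π(4.68/2 cm)² = 1.72×10⁻³ m².
C = κε₀A/d = 1.56 × 8.85×10⁻¹² × 1.72×10⁻³ / 4.82×10⁻³ = 4.93×10⁻¹² F.
Q = CV = 4.93×10⁻¹² × 1270 = 6.26×10⁻⁹ C.

Q ≈ 6.26 nC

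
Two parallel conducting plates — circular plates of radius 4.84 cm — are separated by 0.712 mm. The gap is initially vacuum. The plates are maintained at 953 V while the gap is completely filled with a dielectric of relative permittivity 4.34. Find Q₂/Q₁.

Battery connected ⇒ V is held fixed.
C₂ = 4.34 C₁ and Q = CV, so Q₂/Q₁ = C₂/C₁ = 4.34.

4.34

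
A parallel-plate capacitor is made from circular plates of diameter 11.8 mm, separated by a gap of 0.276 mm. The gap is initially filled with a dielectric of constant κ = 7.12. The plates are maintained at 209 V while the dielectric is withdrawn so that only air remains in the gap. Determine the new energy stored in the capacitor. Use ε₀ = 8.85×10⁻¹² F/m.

A = π(11.8/2 mm)² = 1.09×10⁻⁴ m².
Initially C₁ = κε₀A/d = 7.12 × 8.85×10⁻¹² × 1.09×10⁻⁴ / 2.76×10⁻⁴ = 2.50×10⁻¹¹ F.
U₁ = 5.45×10⁻⁷ J.
Battery connected ⇒ V is held fixed. C₂ = 0.140 C₁ and U = ½CV², so U₂/U₁ = C₂/C₁ = 0.140.
U₂ = 0.140 × 5.45×10⁻⁷ = 7.66×10⁻⁸ J.

U ≈ 76.6 nJ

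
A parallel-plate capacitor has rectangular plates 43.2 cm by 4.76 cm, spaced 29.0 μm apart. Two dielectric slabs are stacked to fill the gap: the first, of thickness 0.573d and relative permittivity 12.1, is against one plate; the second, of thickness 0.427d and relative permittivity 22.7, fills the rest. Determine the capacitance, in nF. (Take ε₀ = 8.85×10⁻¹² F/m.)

C ≈ 94.8 nF

A = 43.2 × 4.76 cm² = 2.06×10⁻² m².
Stacked slabs ⇒ two capacitors in series, each with the full plate area.
C₁ = κ₁ε₀A/d₁ = 12.1 × 8.85×10⁻¹² × 2.06×10⁻² / 1.66×10⁻⁵ = 1.33×10⁻⁷ F.
C₂ = κ₂ε₀A/d₂ = 22.7 × 8.85×10⁻¹² × 2.06×10⁻² / 1.24×10⁻⁵ = 3.34×10⁻⁷ F.
C = (1/C₁ + 1/C₂)⁻¹ = 9.48×10⁻⁸ F.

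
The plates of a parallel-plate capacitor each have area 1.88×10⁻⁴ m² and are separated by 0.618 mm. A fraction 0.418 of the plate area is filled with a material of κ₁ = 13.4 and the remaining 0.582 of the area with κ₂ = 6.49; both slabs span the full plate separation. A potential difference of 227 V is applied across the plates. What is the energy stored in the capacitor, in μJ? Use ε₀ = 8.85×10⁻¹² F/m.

Side-by-side slabs ⇒ two capacitors in parallel, each spanning the full gap.
C₁ = κ₁ε₀A₁/d = 13.4 × 8.85×10⁻¹² × 7.86×10⁻⁵ / 6.18×10⁻⁴ = 1.51×10⁻¹¹ F.
C₂ = κ₂ε₀A₂/d = 6.49 × 8.85×10⁻¹² × 1.09×10⁻⁴ / 6.18×10⁻⁴ = 1.02×10⁻¹¹ F.
C = C₁ + C₂ = 2.52×10⁻¹¹ F.
U = ½CV² = ½ × 2.52×10⁻¹¹ × (227)² = 6.51×10⁻⁷ J.

U ≈ 0.651 μJ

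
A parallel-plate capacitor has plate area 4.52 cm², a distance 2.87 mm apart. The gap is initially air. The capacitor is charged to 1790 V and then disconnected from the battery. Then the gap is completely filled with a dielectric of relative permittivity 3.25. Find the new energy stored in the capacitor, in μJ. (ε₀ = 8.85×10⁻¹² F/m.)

A = 4.52 cm² = 4.52×10⁻⁴ m².
Initially C₁ = ε₀A/d = 8.85×10⁻¹² × 4.52×10⁻⁴ / 2.87×10⁻³ = 1.39×10⁻¹² F.
U₁ = 2.23×10⁻⁶ J.
Isolated ⇒ Q is held fixed. C₂ = 3.25 C₁ and U = Q²/(2C), so U₂/U₁ = C₁/C₂ = 0.308.
U₂ = 0.308 × 2.23×10⁻⁶ = 6.87×10⁻⁷ J.

U ≈ 0.687 μJ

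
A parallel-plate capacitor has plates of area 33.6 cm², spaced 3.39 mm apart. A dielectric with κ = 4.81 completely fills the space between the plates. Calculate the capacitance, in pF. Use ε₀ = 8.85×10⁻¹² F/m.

A = 33.6 cm² = 3.36×10⁻³ m².
C = κε₀A/d = 4.81 × 8.85×10⁻¹² × 3.36×10⁻³ / 3.39×10⁻³ = 4.22×10⁻¹¹ F.

42.2 pF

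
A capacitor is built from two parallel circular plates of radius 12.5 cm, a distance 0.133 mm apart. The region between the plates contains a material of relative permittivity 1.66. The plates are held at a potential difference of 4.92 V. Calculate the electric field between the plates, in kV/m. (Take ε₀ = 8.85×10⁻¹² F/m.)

E ≈ 37.0 kV/m

E = V/d = 4.92 / 1.33×10⁻⁴ = 3.70×10⁴ V/m.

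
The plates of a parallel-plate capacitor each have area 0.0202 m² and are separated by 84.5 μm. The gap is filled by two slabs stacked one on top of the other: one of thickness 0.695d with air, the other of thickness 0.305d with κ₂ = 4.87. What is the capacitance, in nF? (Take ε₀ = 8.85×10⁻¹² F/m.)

Stacked slabs ⇒ two capacitors in series, each with the full plate area.
C₁ = κ₁ε₀A/d₁ = 1.00 × 8.85×10⁻¹² × 2.02×10⁻² / 5.87×10⁻⁵ = 3.04×10⁻⁹ F.
C₂ = κ₂ε₀A/d₂ = 4.87 × 8.85×10⁻¹² × 2.02×10⁻² / 2.58×10⁻⁵ = 3.38×10⁻⁸ F.
C = (1/C₁ + 1/C₂)⁻¹ = 2.79×10⁻⁹ F.

2.79 nF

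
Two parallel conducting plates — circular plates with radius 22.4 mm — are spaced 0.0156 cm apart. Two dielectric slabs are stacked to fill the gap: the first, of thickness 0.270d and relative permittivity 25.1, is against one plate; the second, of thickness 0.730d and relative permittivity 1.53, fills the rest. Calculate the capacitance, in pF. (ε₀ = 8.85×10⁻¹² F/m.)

A = π(22.4 mm)² = 1.58×10⁻³ m².
Stacked slabs ⇒ two capacitors in series, each with the full plate area.
C₁ = κ₁ε₀A/d₁ = 25.1 × 8.85×10⁻¹² × 1.58×10⁻³ / 4.21×10⁻⁵ = 8.31×10⁻⁹ F.
C₂ = κ₂ε₀A/d₂ = 1.53 × 8.85×10⁻¹² × 1.58×10⁻³ / 1.14×10⁻⁴ = 1.87×10⁻¹⁰ F.
C = (1/C₁ + 1/C₂)⁻¹ = 1.83×10⁻¹⁰ F.

C ≈ 183 pF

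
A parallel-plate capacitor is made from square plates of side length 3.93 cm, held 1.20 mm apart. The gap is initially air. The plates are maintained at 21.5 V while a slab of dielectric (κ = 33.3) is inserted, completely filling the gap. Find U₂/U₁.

Battery connected ⇒ V is held fixed.
C₂ = 33.3 C₁ and U = ½CV², so U₂/U₁ = C₂/C₁ = 33.3.

U₂/U₁ ≈ 33.3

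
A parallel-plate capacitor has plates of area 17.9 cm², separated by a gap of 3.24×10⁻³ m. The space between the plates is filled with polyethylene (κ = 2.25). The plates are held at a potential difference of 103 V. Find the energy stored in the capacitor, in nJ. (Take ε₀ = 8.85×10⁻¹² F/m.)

U ≈ 58.4 nJ

A = 17.9 cm² = 1.79×10⁻³ m².
C = κε₀A/d = 2.25 × 8.85×10⁻¹² × 1.79×10⁻³ / 3.24×10⁻³ = 1.10×10⁻¹¹ F.
U = ½CV² = ½ × 1.10×10⁻¹¹ × (103)² = 5.84×10⁻⁸ J.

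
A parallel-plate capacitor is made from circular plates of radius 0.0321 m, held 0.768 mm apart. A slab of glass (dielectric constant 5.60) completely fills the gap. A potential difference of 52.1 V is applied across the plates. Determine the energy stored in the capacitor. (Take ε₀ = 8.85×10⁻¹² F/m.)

A = π(0.0321 m)² = 3.24×10⁻³ m².
C = κε₀A/d = 5.60 × 8.85×10⁻¹² × 3.24×10⁻³ / 7.68×10⁻⁴ = 2.09×10⁻¹⁰ F.
U = ½CV² = ½ × 2.09×10⁻¹⁰ × (52.1)² = 2.84×10⁻⁷ J.

284 nJ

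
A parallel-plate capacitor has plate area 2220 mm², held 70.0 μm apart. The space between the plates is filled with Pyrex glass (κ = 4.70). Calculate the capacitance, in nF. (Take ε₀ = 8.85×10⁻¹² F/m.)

1.32 nF

A = 2220 mm² = 2.22×10⁻³ m².
C = κε₀A/d = 4.70 × 8.85×10⁻¹² × 2.22×10⁻³ / 7.00×10⁻⁵ = 1.32×10⁻⁹ F.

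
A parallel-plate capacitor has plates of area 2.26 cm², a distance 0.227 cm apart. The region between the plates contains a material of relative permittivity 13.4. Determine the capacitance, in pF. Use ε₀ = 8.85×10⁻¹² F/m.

11.8 pF

A = 2.26 cm² = 2.26×10⁻⁴ m².
C = κε₀A/d = 13.4 × 8.85×10⁻¹² × 2.26×10⁻⁴ / 2.27×10⁻³ = 1.18×10⁻¹¹ F.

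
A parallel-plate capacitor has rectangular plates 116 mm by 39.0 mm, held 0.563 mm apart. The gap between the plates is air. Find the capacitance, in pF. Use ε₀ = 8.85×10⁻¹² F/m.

71.1 pF

A = 116 × 39.0 mm² = 4.52×10⁻³ m².
C = ε₀A/d = 8.85×10⁻¹² × 4.52×10⁻³ / 5.63×10⁻⁴ = 7.11×10⁻¹¹ F.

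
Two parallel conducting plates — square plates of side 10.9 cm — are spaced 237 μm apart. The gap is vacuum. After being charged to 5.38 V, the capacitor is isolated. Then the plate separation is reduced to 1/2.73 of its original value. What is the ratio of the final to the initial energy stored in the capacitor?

Isolated ⇒ Q is held fixed.
C₂ = 2.73 C₁ and U = Q²/(2C), so U₂/U₁ = C₁/C₂ = 0.366.

0.366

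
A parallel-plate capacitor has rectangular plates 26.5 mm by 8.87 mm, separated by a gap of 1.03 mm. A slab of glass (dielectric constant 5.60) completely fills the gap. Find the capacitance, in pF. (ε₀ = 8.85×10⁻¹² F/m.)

A = 26.5 × 8.87 mm² = 2.35×10⁻⁴ m².
C = κε₀A/d = 5.60 × 8.85×10⁻¹² × 2.35×10⁻⁴ / 1.03×10⁻³ = 1.13×10⁻¹¹ F.

11.3 pF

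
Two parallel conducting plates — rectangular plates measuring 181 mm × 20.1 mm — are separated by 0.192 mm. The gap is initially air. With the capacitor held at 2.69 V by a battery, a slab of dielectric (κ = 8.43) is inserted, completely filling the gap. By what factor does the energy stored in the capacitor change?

Battery connected ⇒ V is held fixed.
C₂ = 8.43 C₁ and U = ½CV², so U₂/U₁ = C₂/C₁ = 8.43.

U₂/U₁ ≈ 8.43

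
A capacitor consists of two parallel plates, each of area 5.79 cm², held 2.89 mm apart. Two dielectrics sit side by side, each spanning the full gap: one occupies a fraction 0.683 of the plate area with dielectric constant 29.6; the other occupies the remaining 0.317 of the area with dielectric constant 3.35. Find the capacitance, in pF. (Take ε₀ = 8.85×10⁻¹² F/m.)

A = 5.79 cm² = 5.79×10⁻⁴ m².
Side-by-side slabs ⇒ two capacitors in parallel, each spanning the full gap.
C₁ = κ₁ε₀A₁/d = 29.6 × 8.85×10⁻¹² × 3.95×10⁻⁴ / 2.89×10⁻³ = 3.58×10⁻¹¹ F.
C₂ = κ₂ε₀A₂/d = 3.35 × 8.85×10⁻¹² × 1.84×10⁻⁴ / 2.89×10⁻³ = 1.88×10⁻¹² F.
C = C₁ + C₂ = 3.77×10⁻¹¹ F.

C ≈ 37.7 pF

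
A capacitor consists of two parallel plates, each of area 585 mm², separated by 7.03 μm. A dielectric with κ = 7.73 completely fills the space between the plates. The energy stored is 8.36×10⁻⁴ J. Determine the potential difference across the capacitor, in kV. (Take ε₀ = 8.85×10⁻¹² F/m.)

A = 585 mm² = 5.85×10⁻⁴ m².
C = κε₀A/d = 7.73 × 8.85×10⁻¹² × 5.85×10⁻⁴ / 7.03×10⁻⁶ = 5.69×10⁻⁹ F.
V = √(2U/C) = √(2 × 8.36×10⁻⁴ / 5.69×10⁻⁹) = 5.42×10² V.

0.542 kV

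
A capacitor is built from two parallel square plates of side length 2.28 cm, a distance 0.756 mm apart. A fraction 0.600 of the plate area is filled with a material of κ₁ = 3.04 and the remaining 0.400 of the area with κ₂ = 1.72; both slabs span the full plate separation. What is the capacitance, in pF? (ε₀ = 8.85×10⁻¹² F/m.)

A = (2.28 cm)² = 5.20×10⁻⁴ m².
Side-by-side slabs ⇒ two capacitors in parallel, each spanning the full gap.
C₁ = κ₁ε₀A₁/d = 3.04 × 8.85×10⁻¹² × 3.12×10⁻⁴ / 7.56×10⁻⁴ = 1.11×10⁻¹¹ F.
C₂ = κ₂ε₀A₂/d = 1.72 × 8.85×10⁻¹² × 2.08×10⁻⁴ / 7.56×10⁻⁴ = 4.19×10⁻¹² F.
C = C₁ + C₂ = 1.53×10⁻¹¹ F.

C ≈ 15.3 pF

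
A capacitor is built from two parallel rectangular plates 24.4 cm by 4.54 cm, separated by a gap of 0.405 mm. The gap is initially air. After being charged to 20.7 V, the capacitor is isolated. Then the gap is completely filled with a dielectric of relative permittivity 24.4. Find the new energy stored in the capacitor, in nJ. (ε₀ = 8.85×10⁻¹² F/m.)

2.13 nJ

A = 24.4 × 4.54 cm² = 1.11×10⁻² m².
Initially C₁ = ε₀A/d = 8.85×10⁻¹² × 1.11×10⁻² / 4.05×10⁻⁴ = 2.42×10⁻¹⁰ F.
U₁ = 5.19×10⁻⁸ J.
Isolated ⇒ Q is held fixed. C₂ = 24.4 C₁ and U = Q²/(2C), so U₂/U₁ = C₁/C₂ = 0.0410.
U₂ = 0.0410 × 5.19×10⁻⁸ = 2.13×10⁻⁹ J.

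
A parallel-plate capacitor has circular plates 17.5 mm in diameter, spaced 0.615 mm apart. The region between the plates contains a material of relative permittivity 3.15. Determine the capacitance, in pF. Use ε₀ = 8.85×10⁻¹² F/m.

A = π(17.5/2 mm)² = 2.41×10⁻⁴ m².
C = κε₀A/d = 3.15 × 8.85×10⁻¹² × 2.41×10⁻⁴ / 6.15×10⁻⁴ = 1.09×10⁻¹¹ F.

10.9 pF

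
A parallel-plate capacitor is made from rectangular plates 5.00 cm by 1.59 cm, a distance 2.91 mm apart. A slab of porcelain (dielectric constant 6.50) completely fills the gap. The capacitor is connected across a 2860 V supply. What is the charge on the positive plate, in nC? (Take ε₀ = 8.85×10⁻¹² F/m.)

A = 5.00 × 1.59 cm² = 7.95×10⁻⁴ m².
C = κε₀A/d = 6.50 × 8.85×10⁻¹² × 7.95×10⁻⁴ / 2.91×10⁻³ = 1.57×10⁻¹¹ F.
Q = CV = 1.57×10⁻¹¹ × 2860 = 4.49×10⁻⁸ C.

Q ≈ 44.9 nC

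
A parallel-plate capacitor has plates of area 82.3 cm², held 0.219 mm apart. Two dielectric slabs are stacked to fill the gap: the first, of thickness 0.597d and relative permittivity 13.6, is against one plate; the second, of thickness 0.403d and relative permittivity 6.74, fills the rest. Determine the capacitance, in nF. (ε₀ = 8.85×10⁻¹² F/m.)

C ≈ 3.21 nF

A = 82.3 cm² = 8.23×10⁻³ m².
Stacked slabs ⇒ two capacitors in series, each with the full plate area.
C₁ = κ₁ε₀A/d₁ = 13.6 × 8.85×10⁻¹² × 8.23×10⁻³ / 1.31×10⁻⁴ = 7.58×10⁻⁹ F.
C₂ = κ₂ε₀A/d₂ = 6.74 × 8.85×10⁻¹² × 8.23×10⁻³ / 8.83×10⁻⁵ = 5.56×10⁻⁹ F.
C = (1/C₁ + 1/C₂)⁻¹ = 3.21×10⁻⁹ F.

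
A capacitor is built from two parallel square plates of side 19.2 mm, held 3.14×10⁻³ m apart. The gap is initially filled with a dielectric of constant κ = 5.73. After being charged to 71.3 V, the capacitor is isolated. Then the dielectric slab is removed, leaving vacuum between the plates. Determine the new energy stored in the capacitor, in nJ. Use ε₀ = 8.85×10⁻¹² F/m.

A = (19.2 mm)² = 3.69×10⁻⁴ m².
Initially C₁ = κε₀A/d = 5.73 × 8.85×10⁻¹² × 3.69×10⁻⁴ / 3.14×10⁻³ = 5.95×10⁻¹² F.
U₁ = 1.51×10⁻⁸ J.
Isolated ⇒ Q is held fixed. C₂ = 0.175 C₁ and U = Q²/(2C), so U₂/U₁ = C₁/C₂ = 5.73.
U₂ = 5.73 × 1.51×10⁻⁸ = 8.67×10⁻⁸ J.

U ≈ 86.7 nJ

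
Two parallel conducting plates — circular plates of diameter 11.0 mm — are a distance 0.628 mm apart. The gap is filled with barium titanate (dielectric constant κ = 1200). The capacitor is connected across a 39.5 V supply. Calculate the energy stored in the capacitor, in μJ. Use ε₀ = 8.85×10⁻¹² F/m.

U ≈ 1.25 μJ

A = π(11.0/2 mm)² = 9.50×10⁻⁵ m².
C = κε₀A/d = 1200 × 8.85×10⁻¹² × 9.50×10⁻⁵ / 6.28×10⁻⁴ = 1.61×10⁻⁹ F.
U = ½CV² = ½ × 1.61×10⁻⁹ × (39.5)² = 1.25×10⁻⁶ J.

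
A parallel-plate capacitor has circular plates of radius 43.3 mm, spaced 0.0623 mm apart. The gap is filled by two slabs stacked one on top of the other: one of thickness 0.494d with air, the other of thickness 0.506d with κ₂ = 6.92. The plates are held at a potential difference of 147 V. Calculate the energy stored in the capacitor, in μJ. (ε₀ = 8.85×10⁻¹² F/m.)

A = π(43.3 mm)² = 5.89×10⁻³ m².
Stacked slabs ⇒ two capacitors in series, each with the full plate area.
C₁ = κ₁ε₀A/d₁ = 1.00 × 8.85×10⁻¹² × 5.89×10⁻³ / 3.08×10⁻⁵ = 1.69×10⁻⁹ F.
C₂ = κ₂ε₀A/d₂ = 6.92 × 8.85×10⁻¹² × 5.89×10⁻³ / 3.15×10⁻⁵ = 1.14×10⁻⁸ F.
C = (1/C₁ + 1/C₂)⁻¹ = 1.48×10⁻⁹ F.
U = ½CV² = ½ × 1.48×10⁻⁹ × (147)² = 1.59×10⁻⁵ J.

15.9 μJ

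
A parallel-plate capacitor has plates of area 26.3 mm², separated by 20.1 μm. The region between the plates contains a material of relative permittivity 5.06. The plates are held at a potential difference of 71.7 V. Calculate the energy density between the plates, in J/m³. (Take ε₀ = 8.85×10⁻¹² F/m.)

E = V/d = 71.7 / 2.01×10⁻⁵ = 3.57×10⁶ V/m.
u = ½κε₀E² = ½ × 5.06 × 8.85×10⁻¹² × (3.57×10⁶)² = 2.85×10² J/m³.

285 J/m³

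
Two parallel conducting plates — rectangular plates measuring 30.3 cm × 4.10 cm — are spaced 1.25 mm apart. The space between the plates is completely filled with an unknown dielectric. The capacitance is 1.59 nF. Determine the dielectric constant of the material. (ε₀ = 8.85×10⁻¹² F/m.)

κ ≈ 18.1

A = 30.3 × 4.10 cm² = 1.24×10⁻² m².
κ = Cd/(ε₀A) = 1.59×10⁻⁹ × 1.25×10⁻³ / (8.85×10⁻¹² × 1.24×10⁻²) = 18.1.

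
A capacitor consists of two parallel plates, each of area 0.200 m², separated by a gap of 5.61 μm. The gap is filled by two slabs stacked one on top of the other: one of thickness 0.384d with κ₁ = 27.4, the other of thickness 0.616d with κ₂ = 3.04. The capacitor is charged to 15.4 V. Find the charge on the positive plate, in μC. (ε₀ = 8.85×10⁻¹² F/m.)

Stacked slabs ⇒ two capacitors in series, each with the full plate area.
C₁ = κ₁ε₀A/d₁ = 27.4 × 8.85×10⁻¹² × 0.200 / 2.15×10⁻⁶ = 2.25×10⁻⁵ F.
C₂ = κ₂ε₀A/d₂ = 3.04 × 8.85×10⁻¹² × 0.200 / 3.46×10⁻⁶ = 1.56×10⁻⁶ F.
C = (1/C₁ + 1/C₂)⁻¹ = 1.46×10⁻⁶ F.
Q = CV = 1.46×10⁻⁶ × 15.4 = 2.24×10⁻⁵ C.

Q ≈ 22.4 μC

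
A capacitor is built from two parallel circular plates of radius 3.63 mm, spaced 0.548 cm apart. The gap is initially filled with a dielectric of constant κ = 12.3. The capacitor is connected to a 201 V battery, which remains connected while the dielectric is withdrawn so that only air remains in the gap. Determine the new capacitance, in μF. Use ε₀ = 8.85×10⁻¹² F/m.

C ≈ 6.69×10⁻⁸ μF

A = π(3.63 mm)² = 4.14×10⁻⁵ m².
Initially C₁ = κε₀A/d = 12.3 × 8.85×10⁻¹² × 4.14×10⁻⁵ / 5.48×10⁻³ = 8.22×10⁻¹³ F.
C = κε₀A/d scales with κ, so C₂/C₁ = 1/κ = 1/12.3 = 0.0813.
C₂ = 0.0813 × 8.22×10⁻¹³ = 6.69×10⁻¹⁴ F.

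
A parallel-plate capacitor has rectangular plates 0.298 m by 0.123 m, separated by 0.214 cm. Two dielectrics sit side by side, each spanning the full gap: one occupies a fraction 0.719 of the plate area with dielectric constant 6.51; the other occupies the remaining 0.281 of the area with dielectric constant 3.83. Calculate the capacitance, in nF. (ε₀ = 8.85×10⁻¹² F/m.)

A = 0.298 × 0.123 m² = 3.67×10⁻² m².
Side-by-side slabs ⇒ two capacitors in parallel, each spanning the full gap.
C₁ = κ₁ε₀A₁/d = 6.51 × 8.85×10⁻¹² × 2.64×10⁻² / 2.14×10⁻³ = 7.10×10⁻¹⁰ F.
C₂ = κ₂ε₀A₂/d = 3.83 × 8.85×10⁻¹² × 1.03×10⁻² / 2.14×10⁻³ = 1.63×10⁻¹⁰ F.
C = C₁ + C₂ = 8.73×10⁻¹⁰ F.

C ≈ 0.873 nF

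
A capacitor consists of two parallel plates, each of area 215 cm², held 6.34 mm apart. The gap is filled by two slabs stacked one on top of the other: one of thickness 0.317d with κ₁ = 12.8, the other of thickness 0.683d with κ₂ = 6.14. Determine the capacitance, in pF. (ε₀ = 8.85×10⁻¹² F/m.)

221 pF

A = 215 cm² = 2.15×10⁻² m².
Stacked slabs ⇒ two capacitors in series, each with the full plate area.
C₁ = κ₁ε₀A/d₁ = 12.8 × 8.85×10⁻¹² × 2.15×10⁻² / 2.01×10⁻³ = 1.21×10⁻⁹ F.
C₂ = κ₂ε₀A/d₂ = 6.14 × 8.85×10⁻¹² × 2.15×10⁻² / 4.33×10⁻³ = 2.70×10⁻¹⁰ F.
C = (1/C₁ + 1/C₂)⁻¹ = 2.21×10⁻¹⁰ F.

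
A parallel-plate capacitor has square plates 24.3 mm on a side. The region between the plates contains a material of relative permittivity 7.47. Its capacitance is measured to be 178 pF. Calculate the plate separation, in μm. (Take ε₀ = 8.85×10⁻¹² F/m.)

A = (24.3 mm)² = 5.90×10⁻⁴ m².
d = κε₀A/C = 7.47 × 8.85×10⁻¹² × 5.90×10⁻⁴ / 1.78×10⁻¹⁰ = 2.19×10⁻⁴ m.

d ≈ 219 μm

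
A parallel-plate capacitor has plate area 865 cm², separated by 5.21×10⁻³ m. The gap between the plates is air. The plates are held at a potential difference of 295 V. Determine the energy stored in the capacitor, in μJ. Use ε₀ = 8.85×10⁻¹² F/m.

U ≈ 6.39 μJ

A = 865 cm² = 8.65×10⁻² m².
C = ε₀A/d = 8.85×10⁻¹² × 8.65×10⁻² / 5.21×10⁻³ = 1.47×10⁻¹⁰ F.
U = ½CV² = ½ × 1.47×10⁻¹⁰ × (295)² = 6.39×10⁻⁶ J.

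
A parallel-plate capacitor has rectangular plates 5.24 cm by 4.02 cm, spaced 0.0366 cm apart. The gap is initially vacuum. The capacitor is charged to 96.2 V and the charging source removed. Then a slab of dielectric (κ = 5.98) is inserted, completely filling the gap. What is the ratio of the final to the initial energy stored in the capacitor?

0.167

Isolated ⇒ Q is held fixed.
C₂ = 5.98 C₁ and U = Q²/(2C), so U₂/U₁ = C₁/C₂ = 0.167.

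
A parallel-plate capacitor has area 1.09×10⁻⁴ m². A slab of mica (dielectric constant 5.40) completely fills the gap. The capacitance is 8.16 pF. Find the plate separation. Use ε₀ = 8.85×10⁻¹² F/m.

d = κε₀A/C = 5.40 × 8.85×10⁻¹² × 1.09×10⁻⁴ / 8.16×10⁻¹² = 6.38×10⁻⁴ m.

0.638 mm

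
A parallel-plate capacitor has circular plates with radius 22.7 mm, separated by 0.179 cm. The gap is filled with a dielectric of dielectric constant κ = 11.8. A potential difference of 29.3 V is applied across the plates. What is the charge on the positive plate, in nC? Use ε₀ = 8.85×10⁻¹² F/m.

A = π(22.7 mm)² = 1.62×10⁻³ m².
C = κε₀A/d = 11.8 × 8.85×10⁻¹² × 1.62×10⁻³ / 1.79×10⁻³ = 9.44×10⁻¹¹ F.
Q = CV = 9.44×10⁻¹¹ × 29.3 = 2.77×10⁻⁹ C.

2.77 nC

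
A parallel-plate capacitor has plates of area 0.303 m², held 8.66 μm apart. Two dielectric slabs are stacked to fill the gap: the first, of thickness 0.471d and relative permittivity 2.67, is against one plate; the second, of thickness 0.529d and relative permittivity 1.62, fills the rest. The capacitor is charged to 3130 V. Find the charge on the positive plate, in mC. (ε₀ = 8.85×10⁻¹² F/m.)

Q ≈ 1.93 mC

Stacked slabs ⇒ two capacitors in series, each with the full plate area.
C₁ = κ₁ε₀A/d₁ = 2.67 × 8.85×10⁻¹² × 0.303 / 4.08×10⁻⁶ = 1.76×10⁻⁶ F.
C₂ = κ₂ε₀A/d₂ = 1.62 × 8.85×10⁻¹² × 0.303 / 4.58×10⁻⁶ = 9.48×10⁻⁷ F.
C = (1/C₁ + 1/C₂)⁻¹ = 6.16×10⁻⁷ F.
Q = CV = 6.16×10⁻⁷ × 3130 = 1.93×10⁻³ C.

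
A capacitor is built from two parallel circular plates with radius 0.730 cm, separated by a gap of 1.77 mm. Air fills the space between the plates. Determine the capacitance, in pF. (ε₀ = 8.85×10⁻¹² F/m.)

C ≈ 0.837 pF

A = π(0.730 cm)² = 1.67×10⁻⁴ m².
C = ε₀A/d = 8.85×10⁻¹² × 1.67×10⁻⁴ / 1.77×10⁻³ = 8.37×10⁻¹³ F.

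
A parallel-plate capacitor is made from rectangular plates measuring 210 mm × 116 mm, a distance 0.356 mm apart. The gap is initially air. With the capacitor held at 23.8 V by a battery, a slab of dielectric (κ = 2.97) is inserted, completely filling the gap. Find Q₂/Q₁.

Q₂/Q₁ ≈ 2.97

Battery connected ⇒ V is held fixed.
C₂ = 2.97 C₁ and Q = CV, so Q₂/Q₁ = C₂/C₁ = 2.97.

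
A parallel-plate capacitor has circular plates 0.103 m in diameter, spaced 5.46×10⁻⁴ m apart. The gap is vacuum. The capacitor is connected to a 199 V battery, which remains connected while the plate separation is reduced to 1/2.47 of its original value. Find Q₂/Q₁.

Q₂/Q₁ ≈ 2.47

Battery connected ⇒ V is held fixed.
C₂ = 2.47 C₁ and Q = CV, so Q₂/Q₁ = C₂/C₁ = 2.47.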